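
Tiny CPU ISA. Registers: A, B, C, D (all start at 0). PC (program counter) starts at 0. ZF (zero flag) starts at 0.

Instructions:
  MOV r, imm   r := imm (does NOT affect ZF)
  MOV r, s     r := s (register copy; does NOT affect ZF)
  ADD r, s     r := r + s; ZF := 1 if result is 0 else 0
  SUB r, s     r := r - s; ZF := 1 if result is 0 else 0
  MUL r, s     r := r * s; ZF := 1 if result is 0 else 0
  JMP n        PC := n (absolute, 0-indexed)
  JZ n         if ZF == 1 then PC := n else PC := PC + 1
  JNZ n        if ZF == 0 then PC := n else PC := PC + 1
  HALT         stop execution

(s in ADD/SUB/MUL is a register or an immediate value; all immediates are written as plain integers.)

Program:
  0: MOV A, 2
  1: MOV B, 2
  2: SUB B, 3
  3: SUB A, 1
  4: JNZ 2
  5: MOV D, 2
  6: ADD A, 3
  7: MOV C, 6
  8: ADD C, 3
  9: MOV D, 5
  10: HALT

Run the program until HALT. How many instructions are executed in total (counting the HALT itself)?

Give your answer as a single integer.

Step 1: PC=0 exec 'MOV A, 2'. After: A=2 B=0 C=0 D=0 ZF=0 PC=1
Step 2: PC=1 exec 'MOV B, 2'. After: A=2 B=2 C=0 D=0 ZF=0 PC=2
Step 3: PC=2 exec 'SUB B, 3'. After: A=2 B=-1 C=0 D=0 ZF=0 PC=3
Step 4: PC=3 exec 'SUB A, 1'. After: A=1 B=-1 C=0 D=0 ZF=0 PC=4
Step 5: PC=4 exec 'JNZ 2'. After: A=1 B=-1 C=0 D=0 ZF=0 PC=2
Step 6: PC=2 exec 'SUB B, 3'. After: A=1 B=-4 C=0 D=0 ZF=0 PC=3
Step 7: PC=3 exec 'SUB A, 1'. After: A=0 B=-4 C=0 D=0 ZF=1 PC=4
Step 8: PC=4 exec 'JNZ 2'. After: A=0 B=-4 C=0 D=0 ZF=1 PC=5
Step 9: PC=5 exec 'MOV D, 2'. After: A=0 B=-4 C=0 D=2 ZF=1 PC=6
Step 10: PC=6 exec 'ADD A, 3'. After: A=3 B=-4 C=0 D=2 ZF=0 PC=7
Step 11: PC=7 exec 'MOV C, 6'. After: A=3 B=-4 C=6 D=2 ZF=0 PC=8
Step 12: PC=8 exec 'ADD C, 3'. After: A=3 B=-4 C=9 D=2 ZF=0 PC=9
Step 13: PC=9 exec 'MOV D, 5'. After: A=3 B=-4 C=9 D=5 ZF=0 PC=10
Step 14: PC=10 exec 'HALT'. After: A=3 B=-4 C=9 D=5 ZF=0 PC=10 HALTED
Total instructions executed: 14

Answer: 14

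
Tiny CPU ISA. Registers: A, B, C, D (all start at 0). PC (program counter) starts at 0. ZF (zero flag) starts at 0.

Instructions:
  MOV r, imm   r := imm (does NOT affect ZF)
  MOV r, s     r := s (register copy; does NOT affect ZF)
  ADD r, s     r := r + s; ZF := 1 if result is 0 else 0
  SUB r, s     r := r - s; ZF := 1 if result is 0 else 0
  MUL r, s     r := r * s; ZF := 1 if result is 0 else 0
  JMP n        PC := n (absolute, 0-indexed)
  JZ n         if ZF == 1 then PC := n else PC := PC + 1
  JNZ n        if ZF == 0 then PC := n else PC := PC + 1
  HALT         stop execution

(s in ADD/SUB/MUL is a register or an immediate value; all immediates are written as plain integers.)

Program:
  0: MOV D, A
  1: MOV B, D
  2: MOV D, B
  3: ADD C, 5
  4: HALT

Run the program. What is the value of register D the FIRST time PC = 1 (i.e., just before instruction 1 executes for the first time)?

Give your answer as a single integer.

Step 1: PC=0 exec 'MOV D, A'. After: A=0 B=0 C=0 D=0 ZF=0 PC=1
First time PC=1: D=0

0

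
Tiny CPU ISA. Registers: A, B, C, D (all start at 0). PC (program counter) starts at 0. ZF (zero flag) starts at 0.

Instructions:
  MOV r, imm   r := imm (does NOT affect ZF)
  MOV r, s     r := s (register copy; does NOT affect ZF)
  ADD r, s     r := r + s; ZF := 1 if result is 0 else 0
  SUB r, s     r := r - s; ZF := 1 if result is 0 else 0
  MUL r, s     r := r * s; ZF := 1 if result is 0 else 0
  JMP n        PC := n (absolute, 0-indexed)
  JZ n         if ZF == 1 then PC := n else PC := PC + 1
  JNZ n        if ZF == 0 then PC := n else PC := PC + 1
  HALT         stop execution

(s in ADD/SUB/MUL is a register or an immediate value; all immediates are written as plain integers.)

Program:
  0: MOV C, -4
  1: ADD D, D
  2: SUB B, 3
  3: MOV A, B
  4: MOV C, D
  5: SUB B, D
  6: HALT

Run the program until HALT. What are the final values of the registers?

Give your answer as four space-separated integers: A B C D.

Step 1: PC=0 exec 'MOV C, -4'. After: A=0 B=0 C=-4 D=0 ZF=0 PC=1
Step 2: PC=1 exec 'ADD D, D'. After: A=0 B=0 C=-4 D=0 ZF=1 PC=2
Step 3: PC=2 exec 'SUB B, 3'. After: A=0 B=-3 C=-4 D=0 ZF=0 PC=3
Step 4: PC=3 exec 'MOV A, B'. After: A=-3 B=-3 C=-4 D=0 ZF=0 PC=4
Step 5: PC=4 exec 'MOV C, D'. After: A=-3 B=-3 C=0 D=0 ZF=0 PC=5
Step 6: PC=5 exec 'SUB B, D'. After: A=-3 B=-3 C=0 D=0 ZF=0 PC=6
Step 7: PC=6 exec 'HALT'. After: A=-3 B=-3 C=0 D=0 ZF=0 PC=6 HALTED

Answer: -3 -3 0 0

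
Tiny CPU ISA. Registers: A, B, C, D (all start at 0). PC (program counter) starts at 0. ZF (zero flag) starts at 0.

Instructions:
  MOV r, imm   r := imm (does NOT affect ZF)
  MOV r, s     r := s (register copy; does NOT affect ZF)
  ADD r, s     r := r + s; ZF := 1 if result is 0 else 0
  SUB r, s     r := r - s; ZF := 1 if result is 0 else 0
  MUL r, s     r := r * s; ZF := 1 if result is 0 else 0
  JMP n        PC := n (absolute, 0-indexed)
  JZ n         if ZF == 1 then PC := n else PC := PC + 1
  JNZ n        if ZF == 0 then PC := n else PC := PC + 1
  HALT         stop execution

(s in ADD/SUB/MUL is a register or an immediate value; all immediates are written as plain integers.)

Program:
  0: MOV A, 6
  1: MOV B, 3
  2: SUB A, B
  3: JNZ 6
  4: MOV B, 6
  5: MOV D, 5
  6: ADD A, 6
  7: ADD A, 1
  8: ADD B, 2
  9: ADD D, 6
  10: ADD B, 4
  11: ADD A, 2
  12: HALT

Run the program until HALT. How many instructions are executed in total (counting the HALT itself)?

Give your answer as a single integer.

Step 1: PC=0 exec 'MOV A, 6'. After: A=6 B=0 C=0 D=0 ZF=0 PC=1
Step 2: PC=1 exec 'MOV B, 3'. After: A=6 B=3 C=0 D=0 ZF=0 PC=2
Step 3: PC=2 exec 'SUB A, B'. After: A=3 B=3 C=0 D=0 ZF=0 PC=3
Step 4: PC=3 exec 'JNZ 6'. After: A=3 B=3 C=0 D=0 ZF=0 PC=6
Step 5: PC=6 exec 'ADD A, 6'. After: A=9 B=3 C=0 D=0 ZF=0 PC=7
Step 6: PC=7 exec 'ADD A, 1'. After: A=10 B=3 C=0 D=0 ZF=0 PC=8
Step 7: PC=8 exec 'ADD B, 2'. After: A=10 B=5 C=0 D=0 ZF=0 PC=9
Step 8: PC=9 exec 'ADD D, 6'. After: A=10 B=5 C=0 D=6 ZF=0 PC=10
Step 9: PC=10 exec 'ADD B, 4'. After: A=10 B=9 C=0 D=6 ZF=0 PC=11
Step 10: PC=11 exec 'ADD A, 2'. After: A=12 B=9 C=0 D=6 ZF=0 PC=12
Step 11: PC=12 exec 'HALT'. After: A=12 B=9 C=0 D=6 ZF=0 PC=12 HALTED
Total instructions executed: 11

Answer: 11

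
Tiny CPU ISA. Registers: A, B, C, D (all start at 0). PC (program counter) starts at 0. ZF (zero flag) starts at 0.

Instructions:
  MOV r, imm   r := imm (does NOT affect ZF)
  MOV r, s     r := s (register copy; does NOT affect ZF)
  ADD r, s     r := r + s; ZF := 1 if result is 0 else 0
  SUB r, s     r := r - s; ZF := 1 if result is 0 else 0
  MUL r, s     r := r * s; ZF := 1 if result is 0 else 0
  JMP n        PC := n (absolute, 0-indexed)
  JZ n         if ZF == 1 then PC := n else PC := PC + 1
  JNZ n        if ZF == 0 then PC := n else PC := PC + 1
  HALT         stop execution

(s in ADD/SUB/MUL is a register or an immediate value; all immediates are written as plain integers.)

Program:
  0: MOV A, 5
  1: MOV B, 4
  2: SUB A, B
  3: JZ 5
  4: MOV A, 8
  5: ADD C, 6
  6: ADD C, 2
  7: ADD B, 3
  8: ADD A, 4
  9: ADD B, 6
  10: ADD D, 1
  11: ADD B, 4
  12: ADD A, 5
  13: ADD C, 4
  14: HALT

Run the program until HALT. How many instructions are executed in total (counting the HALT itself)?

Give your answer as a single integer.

Answer: 15

Derivation:
Step 1: PC=0 exec 'MOV A, 5'. After: A=5 B=0 C=0 D=0 ZF=0 PC=1
Step 2: PC=1 exec 'MOV B, 4'. After: A=5 B=4 C=0 D=0 ZF=0 PC=2
Step 3: PC=2 exec 'SUB A, B'. After: A=1 B=4 C=0 D=0 ZF=0 PC=3
Step 4: PC=3 exec 'JZ 5'. After: A=1 B=4 C=0 D=0 ZF=0 PC=4
Step 5: PC=4 exec 'MOV A, 8'. After: A=8 B=4 C=0 D=0 ZF=0 PC=5
Step 6: PC=5 exec 'ADD C, 6'. After: A=8 B=4 C=6 D=0 ZF=0 PC=6
Step 7: PC=6 exec 'ADD C, 2'. After: A=8 B=4 C=8 D=0 ZF=0 PC=7
Step 8: PC=7 exec 'ADD B, 3'. After: A=8 B=7 C=8 D=0 ZF=0 PC=8
Step 9: PC=8 exec 'ADD A, 4'. After: A=12 B=7 C=8 D=0 ZF=0 PC=9
Step 10: PC=9 exec 'ADD B, 6'. After: A=12 B=13 C=8 D=0 ZF=0 PC=10
Step 11: PC=10 exec 'ADD D, 1'. After: A=12 B=13 C=8 D=1 ZF=0 PC=11
Step 12: PC=11 exec 'ADD B, 4'. After: A=12 B=17 C=8 D=1 ZF=0 PC=12
Step 13: PC=12 exec 'ADD A, 5'. After: A=17 B=17 C=8 D=1 ZF=0 PC=13
Step 14: PC=13 exec 'ADD C, 4'. After: A=17 B=17 C=12 D=1 ZF=0 PC=14
Step 15: PC=14 exec 'HALT'. After: A=17 B=17 C=12 D=1 ZF=0 PC=14 HALTED
Total instructions executed: 15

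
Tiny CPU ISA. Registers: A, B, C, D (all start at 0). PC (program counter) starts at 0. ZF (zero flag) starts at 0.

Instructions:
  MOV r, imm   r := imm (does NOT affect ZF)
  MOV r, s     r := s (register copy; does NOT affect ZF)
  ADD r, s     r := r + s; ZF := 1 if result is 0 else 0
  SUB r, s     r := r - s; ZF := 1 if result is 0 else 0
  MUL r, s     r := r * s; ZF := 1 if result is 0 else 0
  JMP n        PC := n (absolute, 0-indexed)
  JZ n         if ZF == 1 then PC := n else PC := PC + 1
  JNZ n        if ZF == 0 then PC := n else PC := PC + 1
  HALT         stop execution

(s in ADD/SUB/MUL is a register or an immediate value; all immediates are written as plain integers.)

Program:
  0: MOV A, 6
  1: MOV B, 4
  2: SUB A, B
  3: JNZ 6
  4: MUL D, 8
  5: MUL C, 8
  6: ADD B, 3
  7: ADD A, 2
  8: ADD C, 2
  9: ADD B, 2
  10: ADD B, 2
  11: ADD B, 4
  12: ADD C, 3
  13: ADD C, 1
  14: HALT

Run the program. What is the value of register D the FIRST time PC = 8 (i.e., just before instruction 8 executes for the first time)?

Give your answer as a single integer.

Step 1: PC=0 exec 'MOV A, 6'. After: A=6 B=0 C=0 D=0 ZF=0 PC=1
Step 2: PC=1 exec 'MOV B, 4'. After: A=6 B=4 C=0 D=0 ZF=0 PC=2
Step 3: PC=2 exec 'SUB A, B'. After: A=2 B=4 C=0 D=0 ZF=0 PC=3
Step 4: PC=3 exec 'JNZ 6'. After: A=2 B=4 C=0 D=0 ZF=0 PC=6
Step 5: PC=6 exec 'ADD B, 3'. After: A=2 B=7 C=0 D=0 ZF=0 PC=7
Step 6: PC=7 exec 'ADD A, 2'. After: A=4 B=7 C=0 D=0 ZF=0 PC=8
First time PC=8: D=0

0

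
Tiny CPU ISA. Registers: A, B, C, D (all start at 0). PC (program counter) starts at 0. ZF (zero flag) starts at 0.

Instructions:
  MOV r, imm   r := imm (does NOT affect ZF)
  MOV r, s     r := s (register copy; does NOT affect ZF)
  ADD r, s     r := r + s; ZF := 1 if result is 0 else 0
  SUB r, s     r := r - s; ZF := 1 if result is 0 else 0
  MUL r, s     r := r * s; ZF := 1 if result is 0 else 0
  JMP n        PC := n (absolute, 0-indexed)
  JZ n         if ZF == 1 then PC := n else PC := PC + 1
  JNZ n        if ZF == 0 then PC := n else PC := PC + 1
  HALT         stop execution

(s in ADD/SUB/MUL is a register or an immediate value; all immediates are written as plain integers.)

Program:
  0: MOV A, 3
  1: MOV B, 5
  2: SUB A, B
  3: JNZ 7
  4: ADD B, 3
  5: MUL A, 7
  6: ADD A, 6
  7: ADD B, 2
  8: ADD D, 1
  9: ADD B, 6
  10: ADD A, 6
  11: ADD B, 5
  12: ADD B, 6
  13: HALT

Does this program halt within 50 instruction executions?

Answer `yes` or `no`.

Step 1: PC=0 exec 'MOV A, 3'. After: A=3 B=0 C=0 D=0 ZF=0 PC=1
Step 2: PC=1 exec 'MOV B, 5'. After: A=3 B=5 C=0 D=0 ZF=0 PC=2
Step 3: PC=2 exec 'SUB A, B'. After: A=-2 B=5 C=0 D=0 ZF=0 PC=3
Step 4: PC=3 exec 'JNZ 7'. After: A=-2 B=5 C=0 D=0 ZF=0 PC=7
Step 5: PC=7 exec 'ADD B, 2'. After: A=-2 B=7 C=0 D=0 ZF=0 PC=8
Step 6: PC=8 exec 'ADD D, 1'. After: A=-2 B=7 C=0 D=1 ZF=0 PC=9
Step 7: PC=9 exec 'ADD B, 6'. After: A=-2 B=13 C=0 D=1 ZF=0 PC=10
Step 8: PC=10 exec 'ADD A, 6'. After: A=4 B=13 C=0 D=1 ZF=0 PC=11
Step 9: PC=11 exec 'ADD B, 5'. After: A=4 B=18 C=0 D=1 ZF=0 PC=12
Step 10: PC=12 exec 'ADD B, 6'. After: A=4 B=24 C=0 D=1 ZF=0 PC=13
Step 11: PC=13 exec 'HALT'. After: A=4 B=24 C=0 D=1 ZF=0 PC=13 HALTED

Answer: yes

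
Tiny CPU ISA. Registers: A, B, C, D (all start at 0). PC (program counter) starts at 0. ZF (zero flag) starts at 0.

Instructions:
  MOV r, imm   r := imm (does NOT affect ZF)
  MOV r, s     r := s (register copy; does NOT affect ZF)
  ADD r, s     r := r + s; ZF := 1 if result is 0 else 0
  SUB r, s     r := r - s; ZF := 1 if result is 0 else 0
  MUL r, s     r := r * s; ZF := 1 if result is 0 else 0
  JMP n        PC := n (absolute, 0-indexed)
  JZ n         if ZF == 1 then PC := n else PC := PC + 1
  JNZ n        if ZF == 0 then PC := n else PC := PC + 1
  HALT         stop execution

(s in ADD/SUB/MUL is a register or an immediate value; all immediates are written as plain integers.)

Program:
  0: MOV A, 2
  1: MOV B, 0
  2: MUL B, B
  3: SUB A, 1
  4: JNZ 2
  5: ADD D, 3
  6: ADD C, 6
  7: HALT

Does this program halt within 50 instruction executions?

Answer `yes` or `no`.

Step 1: PC=0 exec 'MOV A, 2'. After: A=2 B=0 C=0 D=0 ZF=0 PC=1
Step 2: PC=1 exec 'MOV B, 0'. After: A=2 B=0 C=0 D=0 ZF=0 PC=2
Step 3: PC=2 exec 'MUL B, B'. After: A=2 B=0 C=0 D=0 ZF=1 PC=3
Step 4: PC=3 exec 'SUB A, 1'. After: A=1 B=0 C=0 D=0 ZF=0 PC=4
Step 5: PC=4 exec 'JNZ 2'. After: A=1 B=0 C=0 D=0 ZF=0 PC=2
Step 6: PC=2 exec 'MUL B, B'. After: A=1 B=0 C=0 D=0 ZF=1 PC=3
Step 7: PC=3 exec 'SUB A, 1'. After: A=0 B=0 C=0 D=0 ZF=1 PC=4
Step 8: PC=4 exec 'JNZ 2'. After: A=0 B=0 C=0 D=0 ZF=1 PC=5
Step 9: PC=5 exec 'ADD D, 3'. After: A=0 B=0 C=0 D=3 ZF=0 PC=6
Step 10: PC=6 exec 'ADD C, 6'. After: A=0 B=0 C=6 D=3 ZF=0 PC=7
Step 11: PC=7 exec 'HALT'. After: A=0 B=0 C=6 D=3 ZF=0 PC=7 HALTED

Answer: yes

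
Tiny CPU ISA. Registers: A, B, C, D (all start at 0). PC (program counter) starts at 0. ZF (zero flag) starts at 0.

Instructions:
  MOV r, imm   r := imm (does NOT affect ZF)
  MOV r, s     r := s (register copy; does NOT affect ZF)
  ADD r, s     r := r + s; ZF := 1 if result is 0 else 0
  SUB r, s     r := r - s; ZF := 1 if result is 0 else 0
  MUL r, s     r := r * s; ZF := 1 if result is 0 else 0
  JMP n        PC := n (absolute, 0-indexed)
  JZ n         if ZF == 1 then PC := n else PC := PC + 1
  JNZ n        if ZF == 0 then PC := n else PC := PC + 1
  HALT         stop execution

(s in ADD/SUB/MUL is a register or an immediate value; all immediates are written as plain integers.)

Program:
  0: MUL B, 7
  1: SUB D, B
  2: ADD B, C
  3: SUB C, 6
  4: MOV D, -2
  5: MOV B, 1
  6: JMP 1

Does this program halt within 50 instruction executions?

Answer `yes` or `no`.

Answer: no

Derivation:
Step 1: PC=0 exec 'MUL B, 7'. After: A=0 B=0 C=0 D=0 ZF=1 PC=1
Step 2: PC=1 exec 'SUB D, B'. After: A=0 B=0 C=0 D=0 ZF=1 PC=2
Step 3: PC=2 exec 'ADD B, C'. After: A=0 B=0 C=0 D=0 ZF=1 PC=3
Step 4: PC=3 exec 'SUB C, 6'. After: A=0 B=0 C=-6 D=0 ZF=0 PC=4
Step 5: PC=4 exec 'MOV D, -2'. After: A=0 B=0 C=-6 D=-2 ZF=0 PC=5
Step 6: PC=5 exec 'MOV B, 1'. After: A=0 B=1 C=-6 D=-2 ZF=0 PC=6
Step 7: PC=6 exec 'JMP 1'. After: A=0 B=1 C=-6 D=-2 ZF=0 PC=1
Step 8: PC=1 exec 'SUB D, B'. After: A=0 B=1 C=-6 D=-3 ZF=0 PC=2
Step 9: PC=2 exec 'ADD B, C'. After: A=0 B=-5 C=-6 D=-3 ZF=0 PC=3
Step 10: PC=3 exec 'SUB C, 6'. After: A=0 B=-5 C=-12 D=-3 ZF=0 PC=4
Step 11: PC=4 exec 'MOV D, -2'. After: A=0 B=-5 C=-12 D=-2 ZF=0 PC=5
Step 12: PC=5 exec 'MOV B, 1'. After: A=0 B=1 C=-12 D=-2 ZF=0 PC=6
Step 13: PC=6 exec 'JMP 1'. After: A=0 B=1 C=-12 D=-2 ZF=0 PC=1
Step 14: PC=1 exec 'SUB D, B'. After: A=0 B=1 C=-12 D=-3 ZF=0 PC=2
Step 15: PC=2 exec 'ADD B, C'. After: A=0 B=-11 C=-12 D=-3 ZF=0 PC=3
After 50 steps: not halted. PC revisits the same instructions with no path to HALT; will never halt.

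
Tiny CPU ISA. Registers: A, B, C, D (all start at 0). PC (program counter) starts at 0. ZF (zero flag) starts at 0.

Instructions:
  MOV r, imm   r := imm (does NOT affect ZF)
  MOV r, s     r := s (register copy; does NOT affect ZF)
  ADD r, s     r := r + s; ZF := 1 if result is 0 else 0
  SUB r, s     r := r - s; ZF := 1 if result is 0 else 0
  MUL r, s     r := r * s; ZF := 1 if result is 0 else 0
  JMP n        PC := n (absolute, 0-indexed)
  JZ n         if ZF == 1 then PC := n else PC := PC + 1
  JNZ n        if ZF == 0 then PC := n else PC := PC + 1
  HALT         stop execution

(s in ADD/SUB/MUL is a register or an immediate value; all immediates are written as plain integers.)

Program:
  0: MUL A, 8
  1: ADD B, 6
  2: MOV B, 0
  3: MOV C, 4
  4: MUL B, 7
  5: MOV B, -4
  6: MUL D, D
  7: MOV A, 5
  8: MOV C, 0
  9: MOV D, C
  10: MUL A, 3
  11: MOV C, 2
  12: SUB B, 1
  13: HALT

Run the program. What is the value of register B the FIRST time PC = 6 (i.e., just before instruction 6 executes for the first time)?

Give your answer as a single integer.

Step 1: PC=0 exec 'MUL A, 8'. After: A=0 B=0 C=0 D=0 ZF=1 PC=1
Step 2: PC=1 exec 'ADD B, 6'. After: A=0 B=6 C=0 D=0 ZF=0 PC=2
Step 3: PC=2 exec 'MOV B, 0'. After: A=0 B=0 C=0 D=0 ZF=0 PC=3
Step 4: PC=3 exec 'MOV C, 4'. After: A=0 B=0 C=4 D=0 ZF=0 PC=4
Step 5: PC=4 exec 'MUL B, 7'. After: A=0 B=0 C=4 D=0 ZF=1 PC=5
Step 6: PC=5 exec 'MOV B, -4'. After: A=0 B=-4 C=4 D=0 ZF=1 PC=6
First time PC=6: B=-4

-4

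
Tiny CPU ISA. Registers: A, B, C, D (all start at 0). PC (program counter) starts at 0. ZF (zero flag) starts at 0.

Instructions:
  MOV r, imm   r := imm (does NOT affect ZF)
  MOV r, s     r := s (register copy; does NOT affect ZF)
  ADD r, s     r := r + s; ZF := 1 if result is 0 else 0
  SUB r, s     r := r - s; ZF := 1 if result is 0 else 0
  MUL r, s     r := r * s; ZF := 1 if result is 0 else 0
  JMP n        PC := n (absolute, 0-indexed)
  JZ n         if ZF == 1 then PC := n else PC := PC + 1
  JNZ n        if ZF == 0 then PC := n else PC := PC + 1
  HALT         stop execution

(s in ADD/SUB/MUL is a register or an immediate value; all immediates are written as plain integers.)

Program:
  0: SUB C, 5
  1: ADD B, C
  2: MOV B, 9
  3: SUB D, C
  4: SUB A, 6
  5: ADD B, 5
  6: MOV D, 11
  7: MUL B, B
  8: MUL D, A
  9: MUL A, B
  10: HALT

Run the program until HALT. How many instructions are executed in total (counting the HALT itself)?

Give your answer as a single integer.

Step 1: PC=0 exec 'SUB C, 5'. After: A=0 B=0 C=-5 D=0 ZF=0 PC=1
Step 2: PC=1 exec 'ADD B, C'. After: A=0 B=-5 C=-5 D=0 ZF=0 PC=2
Step 3: PC=2 exec 'MOV B, 9'. After: A=0 B=9 C=-5 D=0 ZF=0 PC=3
Step 4: PC=3 exec 'SUB D, C'. After: A=0 B=9 C=-5 D=5 ZF=0 PC=4
Step 5: PC=4 exec 'SUB A, 6'. After: A=-6 B=9 C=-5 D=5 ZF=0 PC=5
Step 6: PC=5 exec 'ADD B, 5'. After: A=-6 B=14 C=-5 D=5 ZF=0 PC=6
Step 7: PC=6 exec 'MOV D, 11'. After: A=-6 B=14 C=-5 D=11 ZF=0 PC=7
Step 8: PC=7 exec 'MUL B, B'. After: A=-6 B=196 C=-5 D=11 ZF=0 PC=8
Step 9: PC=8 exec 'MUL D, A'. After: A=-6 B=196 C=-5 D=-66 ZF=0 PC=9
Step 10: PC=9 exec 'MUL A, B'. After: A=-1176 B=196 C=-5 D=-66 ZF=0 PC=10
Step 11: PC=10 exec 'HALT'. After: A=-1176 B=196 C=-5 D=-66 ZF=0 PC=10 HALTED
Total instructions executed: 11

Answer: 11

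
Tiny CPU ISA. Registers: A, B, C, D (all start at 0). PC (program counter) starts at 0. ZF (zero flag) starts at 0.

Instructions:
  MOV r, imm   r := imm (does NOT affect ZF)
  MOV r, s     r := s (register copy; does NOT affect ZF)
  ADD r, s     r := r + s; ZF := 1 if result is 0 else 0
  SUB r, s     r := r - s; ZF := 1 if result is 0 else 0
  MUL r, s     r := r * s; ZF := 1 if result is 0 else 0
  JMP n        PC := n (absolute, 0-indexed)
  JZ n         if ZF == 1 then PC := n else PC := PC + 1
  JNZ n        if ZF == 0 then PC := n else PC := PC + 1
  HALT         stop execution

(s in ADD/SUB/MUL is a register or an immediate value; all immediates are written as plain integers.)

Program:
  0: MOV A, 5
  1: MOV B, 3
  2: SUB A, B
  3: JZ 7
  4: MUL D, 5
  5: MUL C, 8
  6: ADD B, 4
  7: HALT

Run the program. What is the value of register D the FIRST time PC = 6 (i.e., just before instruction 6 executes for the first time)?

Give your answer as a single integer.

Step 1: PC=0 exec 'MOV A, 5'. After: A=5 B=0 C=0 D=0 ZF=0 PC=1
Step 2: PC=1 exec 'MOV B, 3'. After: A=5 B=3 C=0 D=0 ZF=0 PC=2
Step 3: PC=2 exec 'SUB A, B'. After: A=2 B=3 C=0 D=0 ZF=0 PC=3
Step 4: PC=3 exec 'JZ 7'. After: A=2 B=3 C=0 D=0 ZF=0 PC=4
Step 5: PC=4 exec 'MUL D, 5'. After: A=2 B=3 C=0 D=0 ZF=1 PC=5
Step 6: PC=5 exec 'MUL C, 8'. After: A=2 B=3 C=0 D=0 ZF=1 PC=6
First time PC=6: D=0

0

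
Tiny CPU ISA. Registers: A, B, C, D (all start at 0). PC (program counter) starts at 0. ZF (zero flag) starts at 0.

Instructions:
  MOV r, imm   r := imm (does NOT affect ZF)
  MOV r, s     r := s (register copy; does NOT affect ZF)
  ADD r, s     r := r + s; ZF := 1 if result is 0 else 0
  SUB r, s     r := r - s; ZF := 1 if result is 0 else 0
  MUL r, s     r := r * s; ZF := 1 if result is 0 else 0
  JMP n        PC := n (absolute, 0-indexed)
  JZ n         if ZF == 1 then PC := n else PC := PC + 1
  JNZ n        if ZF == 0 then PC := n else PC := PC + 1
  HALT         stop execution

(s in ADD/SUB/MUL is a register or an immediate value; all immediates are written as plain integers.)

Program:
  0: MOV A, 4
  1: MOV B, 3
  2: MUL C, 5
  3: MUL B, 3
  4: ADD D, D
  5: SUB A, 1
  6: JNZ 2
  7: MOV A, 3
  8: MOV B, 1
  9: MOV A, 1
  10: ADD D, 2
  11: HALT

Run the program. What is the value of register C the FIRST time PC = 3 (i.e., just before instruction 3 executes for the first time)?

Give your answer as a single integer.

Step 1: PC=0 exec 'MOV A, 4'. After: A=4 B=0 C=0 D=0 ZF=0 PC=1
Step 2: PC=1 exec 'MOV B, 3'. After: A=4 B=3 C=0 D=0 ZF=0 PC=2
Step 3: PC=2 exec 'MUL C, 5'. After: A=4 B=3 C=0 D=0 ZF=1 PC=3
First time PC=3: C=0

0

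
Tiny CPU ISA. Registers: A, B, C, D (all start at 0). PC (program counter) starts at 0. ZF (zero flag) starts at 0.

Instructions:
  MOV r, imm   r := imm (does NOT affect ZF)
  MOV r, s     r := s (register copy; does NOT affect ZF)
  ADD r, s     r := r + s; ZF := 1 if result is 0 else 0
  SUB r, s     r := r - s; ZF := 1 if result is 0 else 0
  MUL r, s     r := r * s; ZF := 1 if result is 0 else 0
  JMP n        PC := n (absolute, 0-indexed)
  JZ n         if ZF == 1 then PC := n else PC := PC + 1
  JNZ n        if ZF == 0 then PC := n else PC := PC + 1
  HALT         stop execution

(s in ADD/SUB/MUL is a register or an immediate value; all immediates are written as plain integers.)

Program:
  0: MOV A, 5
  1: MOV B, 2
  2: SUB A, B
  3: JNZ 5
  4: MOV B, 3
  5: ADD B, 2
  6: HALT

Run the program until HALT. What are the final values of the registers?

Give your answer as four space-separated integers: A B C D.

Answer: 3 4 0 0

Derivation:
Step 1: PC=0 exec 'MOV A, 5'. After: A=5 B=0 C=0 D=0 ZF=0 PC=1
Step 2: PC=1 exec 'MOV B, 2'. After: A=5 B=2 C=0 D=0 ZF=0 PC=2
Step 3: PC=2 exec 'SUB A, B'. After: A=3 B=2 C=0 D=0 ZF=0 PC=3
Step 4: PC=3 exec 'JNZ 5'. After: A=3 B=2 C=0 D=0 ZF=0 PC=5
Step 5: PC=5 exec 'ADD B, 2'. After: A=3 B=4 C=0 D=0 ZF=0 PC=6
Step 6: PC=6 exec 'HALT'. After: A=3 B=4 C=0 D=0 ZF=0 PC=6 HALTED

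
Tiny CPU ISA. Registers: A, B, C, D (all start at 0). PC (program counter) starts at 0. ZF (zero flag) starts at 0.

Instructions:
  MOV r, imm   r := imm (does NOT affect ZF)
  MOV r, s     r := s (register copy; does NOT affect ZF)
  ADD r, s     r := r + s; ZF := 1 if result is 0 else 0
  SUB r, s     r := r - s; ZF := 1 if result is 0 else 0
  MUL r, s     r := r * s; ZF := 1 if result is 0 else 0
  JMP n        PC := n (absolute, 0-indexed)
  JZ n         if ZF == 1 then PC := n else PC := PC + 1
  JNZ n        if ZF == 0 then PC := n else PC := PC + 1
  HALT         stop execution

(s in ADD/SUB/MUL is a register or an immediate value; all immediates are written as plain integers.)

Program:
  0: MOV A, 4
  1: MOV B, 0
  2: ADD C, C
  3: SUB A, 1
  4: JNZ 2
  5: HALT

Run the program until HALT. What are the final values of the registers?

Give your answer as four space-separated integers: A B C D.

Step 1: PC=0 exec 'MOV A, 4'. After: A=4 B=0 C=0 D=0 ZF=0 PC=1
Step 2: PC=1 exec 'MOV B, 0'. After: A=4 B=0 C=0 D=0 ZF=0 PC=2
Step 3: PC=2 exec 'ADD C, C'. After: A=4 B=0 C=0 D=0 ZF=1 PC=3
Step 4: PC=3 exec 'SUB A, 1'. After: A=3 B=0 C=0 D=0 ZF=0 PC=4
Step 5: PC=4 exec 'JNZ 2'. After: A=3 B=0 C=0 D=0 ZF=0 PC=2
Step 6: PC=2 exec 'ADD C, C'. After: A=3 B=0 C=0 D=0 ZF=1 PC=3
Step 7: PC=3 exec 'SUB A, 1'. After: A=2 B=0 C=0 D=0 ZF=0 PC=4
Step 8: PC=4 exec 'JNZ 2'. After: A=2 B=0 C=0 D=0 ZF=0 PC=2
Step 9: PC=2 exec 'ADD C, C'. After: A=2 B=0 C=0 D=0 ZF=1 PC=3
Step 10: PC=3 exec 'SUB A, 1'. After: A=1 B=0 C=0 D=0 ZF=0 PC=4
Step 11: PC=4 exec 'JNZ 2'. After: A=1 B=0 C=0 D=0 ZF=0 PC=2
Step 12: PC=2 exec 'ADD C, C'. After: A=1 B=0 C=0 D=0 ZF=1 PC=3
Step 13: PC=3 exec 'SUB A, 1'. After: A=0 B=0 C=0 D=0 ZF=1 PC=4
Step 14: PC=4 exec 'JNZ 2'. After: A=0 B=0 C=0 D=0 ZF=1 PC=5
Step 15: PC=5 exec 'HALT'. After: A=0 B=0 C=0 D=0 ZF=1 PC=5 HALTED

Answer: 0 0 0 0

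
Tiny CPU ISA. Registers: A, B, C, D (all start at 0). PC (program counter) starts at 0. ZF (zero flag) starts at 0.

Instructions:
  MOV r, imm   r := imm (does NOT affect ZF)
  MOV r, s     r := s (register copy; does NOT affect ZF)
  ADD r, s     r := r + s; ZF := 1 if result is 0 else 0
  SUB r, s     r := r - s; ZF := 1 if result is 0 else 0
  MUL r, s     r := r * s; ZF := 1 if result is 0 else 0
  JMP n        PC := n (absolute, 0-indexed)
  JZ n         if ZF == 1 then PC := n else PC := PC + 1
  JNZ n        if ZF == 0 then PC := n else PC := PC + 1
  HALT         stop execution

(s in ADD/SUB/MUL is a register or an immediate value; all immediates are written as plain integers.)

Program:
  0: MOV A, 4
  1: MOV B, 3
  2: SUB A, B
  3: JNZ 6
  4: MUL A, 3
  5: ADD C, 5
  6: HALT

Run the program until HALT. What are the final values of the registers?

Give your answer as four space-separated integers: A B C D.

Answer: 1 3 0 0

Derivation:
Step 1: PC=0 exec 'MOV A, 4'. After: A=4 B=0 C=0 D=0 ZF=0 PC=1
Step 2: PC=1 exec 'MOV B, 3'. After: A=4 B=3 C=0 D=0 ZF=0 PC=2
Step 3: PC=2 exec 'SUB A, B'. After: A=1 B=3 C=0 D=0 ZF=0 PC=3
Step 4: PC=3 exec 'JNZ 6'. After: A=1 B=3 C=0 D=0 ZF=0 PC=6
Step 5: PC=6 exec 'HALT'. After: A=1 B=3 C=0 D=0 ZF=0 PC=6 HALTED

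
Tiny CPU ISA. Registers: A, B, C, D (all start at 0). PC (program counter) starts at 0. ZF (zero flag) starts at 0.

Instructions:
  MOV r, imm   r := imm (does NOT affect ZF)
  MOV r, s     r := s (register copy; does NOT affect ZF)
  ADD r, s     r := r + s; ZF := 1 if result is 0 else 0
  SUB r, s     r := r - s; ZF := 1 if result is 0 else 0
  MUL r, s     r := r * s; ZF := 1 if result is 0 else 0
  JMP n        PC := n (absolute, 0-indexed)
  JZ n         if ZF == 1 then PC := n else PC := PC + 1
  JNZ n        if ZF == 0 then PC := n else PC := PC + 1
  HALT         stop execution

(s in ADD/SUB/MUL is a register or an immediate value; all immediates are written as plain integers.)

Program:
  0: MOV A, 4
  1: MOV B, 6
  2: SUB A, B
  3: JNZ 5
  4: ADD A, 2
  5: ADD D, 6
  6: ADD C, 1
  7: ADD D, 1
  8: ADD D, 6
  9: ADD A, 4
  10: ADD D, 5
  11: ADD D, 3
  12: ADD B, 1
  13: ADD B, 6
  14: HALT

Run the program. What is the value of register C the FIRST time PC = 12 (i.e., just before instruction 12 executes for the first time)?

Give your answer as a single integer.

Step 1: PC=0 exec 'MOV A, 4'. After: A=4 B=0 C=0 D=0 ZF=0 PC=1
Step 2: PC=1 exec 'MOV B, 6'. After: A=4 B=6 C=0 D=0 ZF=0 PC=2
Step 3: PC=2 exec 'SUB A, B'. After: A=-2 B=6 C=0 D=0 ZF=0 PC=3
Step 4: PC=3 exec 'JNZ 5'. After: A=-2 B=6 C=0 D=0 ZF=0 PC=5
Step 5: PC=5 exec 'ADD D, 6'. After: A=-2 B=6 C=0 D=6 ZF=0 PC=6
Step 6: PC=6 exec 'ADD C, 1'. After: A=-2 B=6 C=1 D=6 ZF=0 PC=7
Step 7: PC=7 exec 'ADD D, 1'. After: A=-2 B=6 C=1 D=7 ZF=0 PC=8
Step 8: PC=8 exec 'ADD D, 6'. After: A=-2 B=6 C=1 D=13 ZF=0 PC=9
Step 9: PC=9 exec 'ADD A, 4'. After: A=2 B=6 C=1 D=13 ZF=0 PC=10
Step 10: PC=10 exec 'ADD D, 5'. After: A=2 B=6 C=1 D=18 ZF=0 PC=11
Step 11: PC=11 exec 'ADD D, 3'. After: A=2 B=6 C=1 D=21 ZF=0 PC=12
First time PC=12: C=1

1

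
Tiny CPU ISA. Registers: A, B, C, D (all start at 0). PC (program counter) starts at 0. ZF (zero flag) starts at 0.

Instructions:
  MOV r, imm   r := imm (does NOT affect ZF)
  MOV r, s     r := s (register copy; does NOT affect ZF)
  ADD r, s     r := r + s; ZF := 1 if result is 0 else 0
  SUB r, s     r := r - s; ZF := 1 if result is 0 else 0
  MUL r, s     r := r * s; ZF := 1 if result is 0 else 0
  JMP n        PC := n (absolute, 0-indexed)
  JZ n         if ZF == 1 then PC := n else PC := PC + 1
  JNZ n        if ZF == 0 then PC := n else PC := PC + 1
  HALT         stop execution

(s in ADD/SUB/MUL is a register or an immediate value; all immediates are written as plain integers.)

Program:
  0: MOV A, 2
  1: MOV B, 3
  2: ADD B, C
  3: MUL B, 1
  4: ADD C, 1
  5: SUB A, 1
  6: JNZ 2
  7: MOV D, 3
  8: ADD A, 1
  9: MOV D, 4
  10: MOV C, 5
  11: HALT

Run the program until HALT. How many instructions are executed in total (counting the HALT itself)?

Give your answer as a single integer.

Step 1: PC=0 exec 'MOV A, 2'. After: A=2 B=0 C=0 D=0 ZF=0 PC=1
Step 2: PC=1 exec 'MOV B, 3'. After: A=2 B=3 C=0 D=0 ZF=0 PC=2
Step 3: PC=2 exec 'ADD B, C'. After: A=2 B=3 C=0 D=0 ZF=0 PC=3
Step 4: PC=3 exec 'MUL B, 1'. After: A=2 B=3 C=0 D=0 ZF=0 PC=4
Step 5: PC=4 exec 'ADD C, 1'. After: A=2 B=3 C=1 D=0 ZF=0 PC=5
Step 6: PC=5 exec 'SUB A, 1'. After: A=1 B=3 C=1 D=0 ZF=0 PC=6
Step 7: PC=6 exec 'JNZ 2'. After: A=1 B=3 C=1 D=0 ZF=0 PC=2
Step 8: PC=2 exec 'ADD B, C'. After: A=1 B=4 C=1 D=0 ZF=0 PC=3
Step 9: PC=3 exec 'MUL B, 1'. After: A=1 B=4 C=1 D=0 ZF=0 PC=4
Step 10: PC=4 exec 'ADD C, 1'. After: A=1 B=4 C=2 D=0 ZF=0 PC=5
Step 11: PC=5 exec 'SUB A, 1'. After: A=0 B=4 C=2 D=0 ZF=1 PC=6
Step 12: PC=6 exec 'JNZ 2'. After: A=0 B=4 C=2 D=0 ZF=1 PC=7
Step 13: PC=7 exec 'MOV D, 3'. After: A=0 B=4 C=2 D=3 ZF=1 PC=8
Step 14: PC=8 exec 'ADD A, 1'. After: A=1 B=4 C=2 D=3 ZF=0 PC=9
Step 15: PC=9 exec 'MOV D, 4'. After: A=1 B=4 C=2 D=4 ZF=0 PC=10
Step 16: PC=10 exec 'MOV C, 5'. After: A=1 B=4 C=5 D=4 ZF=0 PC=11
Step 17: PC=11 exec 'HALT'. After: A=1 B=4 C=5 D=4 ZF=0 PC=11 HALTED
Total instructions executed: 17

Answer: 17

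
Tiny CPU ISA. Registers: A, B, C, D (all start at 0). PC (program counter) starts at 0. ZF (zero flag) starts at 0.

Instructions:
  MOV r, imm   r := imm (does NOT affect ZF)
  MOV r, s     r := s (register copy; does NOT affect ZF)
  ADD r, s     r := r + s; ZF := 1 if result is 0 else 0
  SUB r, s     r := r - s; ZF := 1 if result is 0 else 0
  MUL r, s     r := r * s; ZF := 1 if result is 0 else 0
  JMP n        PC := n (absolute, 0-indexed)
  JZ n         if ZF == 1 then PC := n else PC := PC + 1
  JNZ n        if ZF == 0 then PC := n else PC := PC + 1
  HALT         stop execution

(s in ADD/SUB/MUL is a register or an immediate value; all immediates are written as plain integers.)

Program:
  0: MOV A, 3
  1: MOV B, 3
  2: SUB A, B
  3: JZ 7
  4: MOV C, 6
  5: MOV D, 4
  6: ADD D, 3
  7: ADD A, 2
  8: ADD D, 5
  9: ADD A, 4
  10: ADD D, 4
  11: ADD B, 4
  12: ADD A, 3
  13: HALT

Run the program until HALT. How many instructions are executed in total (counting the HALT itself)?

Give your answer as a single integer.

Answer: 11

Derivation:
Step 1: PC=0 exec 'MOV A, 3'. After: A=3 B=0 C=0 D=0 ZF=0 PC=1
Step 2: PC=1 exec 'MOV B, 3'. After: A=3 B=3 C=0 D=0 ZF=0 PC=2
Step 3: PC=2 exec 'SUB A, B'. After: A=0 B=3 C=0 D=0 ZF=1 PC=3
Step 4: PC=3 exec 'JZ 7'. After: A=0 B=3 C=0 D=0 ZF=1 PC=7
Step 5: PC=7 exec 'ADD A, 2'. After: A=2 B=3 C=0 D=0 ZF=0 PC=8
Step 6: PC=8 exec 'ADD D, 5'. After: A=2 B=3 C=0 D=5 ZF=0 PC=9
Step 7: PC=9 exec 'ADD A, 4'. After: A=6 B=3 C=0 D=5 ZF=0 PC=10
Step 8: PC=10 exec 'ADD D, 4'. After: A=6 B=3 C=0 D=9 ZF=0 PC=11
Step 9: PC=11 exec 'ADD B, 4'. After: A=6 B=7 C=0 D=9 ZF=0 PC=12
Step 10: PC=12 exec 'ADD A, 3'. After: A=9 B=7 C=0 D=9 ZF=0 PC=13
Step 11: PC=13 exec 'HALT'. After: A=9 B=7 C=0 D=9 ZF=0 PC=13 HALTED
Total instructions executed: 11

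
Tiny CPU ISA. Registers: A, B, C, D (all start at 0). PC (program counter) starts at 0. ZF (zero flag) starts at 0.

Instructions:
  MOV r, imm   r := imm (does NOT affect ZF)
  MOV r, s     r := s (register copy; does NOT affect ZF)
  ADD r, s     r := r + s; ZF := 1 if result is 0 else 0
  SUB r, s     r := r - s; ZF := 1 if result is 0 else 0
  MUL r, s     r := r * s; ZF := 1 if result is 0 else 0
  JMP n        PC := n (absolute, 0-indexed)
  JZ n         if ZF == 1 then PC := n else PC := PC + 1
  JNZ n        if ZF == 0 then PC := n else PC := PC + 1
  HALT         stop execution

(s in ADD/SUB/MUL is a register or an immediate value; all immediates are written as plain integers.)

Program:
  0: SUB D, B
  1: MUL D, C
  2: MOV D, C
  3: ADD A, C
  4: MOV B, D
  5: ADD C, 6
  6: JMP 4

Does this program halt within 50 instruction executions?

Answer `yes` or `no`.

Answer: no

Derivation:
Step 1: PC=0 exec 'SUB D, B'. After: A=0 B=0 C=0 D=0 ZF=1 PC=1
Step 2: PC=1 exec 'MUL D, C'. After: A=0 B=0 C=0 D=0 ZF=1 PC=2
Step 3: PC=2 exec 'MOV D, C'. After: A=0 B=0 C=0 D=0 ZF=1 PC=3
Step 4: PC=3 exec 'ADD A, C'. After: A=0 B=0 C=0 D=0 ZF=1 PC=4
Step 5: PC=4 exec 'MOV B, D'. After: A=0 B=0 C=0 D=0 ZF=1 PC=5
Step 6: PC=5 exec 'ADD C, 6'. After: A=0 B=0 C=6 D=0 ZF=0 PC=6
Step 7: PC=6 exec 'JMP 4'. After: A=0 B=0 C=6 D=0 ZF=0 PC=4
Step 8: PC=4 exec 'MOV B, D'. After: A=0 B=0 C=6 D=0 ZF=0 PC=5
Step 9: PC=5 exec 'ADD C, 6'. After: A=0 B=0 C=12 D=0 ZF=0 PC=6
Step 10: PC=6 exec 'JMP 4'. After: A=0 B=0 C=12 D=0 ZF=0 PC=4
Step 11: PC=4 exec 'MOV B, D'. After: A=0 B=0 C=12 D=0 ZF=0 PC=5
Step 12: PC=5 exec 'ADD C, 6'. After: A=0 B=0 C=18 D=0 ZF=0 PC=6
Step 13: PC=6 exec 'JMP 4'. After: A=0 B=0 C=18 D=0 ZF=0 PC=4
Step 14: PC=4 exec 'MOV B, D'. After: A=0 B=0 C=18 D=0 ZF=0 PC=5
Step 15: PC=5 exec 'ADD C, 6'. After: A=0 B=0 C=24 D=0 ZF=0 PC=6
After 50 steps: not halted. PC revisits the same instructions with no path to HALT; will never halt.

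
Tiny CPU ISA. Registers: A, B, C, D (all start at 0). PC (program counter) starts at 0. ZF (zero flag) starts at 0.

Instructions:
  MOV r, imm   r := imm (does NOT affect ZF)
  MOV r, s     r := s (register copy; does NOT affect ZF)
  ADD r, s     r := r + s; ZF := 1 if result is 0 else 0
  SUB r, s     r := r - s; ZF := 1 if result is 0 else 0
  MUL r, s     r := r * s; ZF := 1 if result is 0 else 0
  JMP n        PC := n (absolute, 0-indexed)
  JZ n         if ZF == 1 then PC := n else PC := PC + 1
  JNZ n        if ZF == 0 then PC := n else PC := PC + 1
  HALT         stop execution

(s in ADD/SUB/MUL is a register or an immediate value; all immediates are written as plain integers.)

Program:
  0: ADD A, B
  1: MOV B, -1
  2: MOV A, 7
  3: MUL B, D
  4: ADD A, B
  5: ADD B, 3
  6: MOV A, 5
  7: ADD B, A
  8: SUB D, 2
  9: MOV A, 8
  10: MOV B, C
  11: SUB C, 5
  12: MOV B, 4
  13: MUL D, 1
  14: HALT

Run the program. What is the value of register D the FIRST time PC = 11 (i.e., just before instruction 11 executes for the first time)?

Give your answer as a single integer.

Step 1: PC=0 exec 'ADD A, B'. After: A=0 B=0 C=0 D=0 ZF=1 PC=1
Step 2: PC=1 exec 'MOV B, -1'. After: A=0 B=-1 C=0 D=0 ZF=1 PC=2
Step 3: PC=2 exec 'MOV A, 7'. After: A=7 B=-1 C=0 D=0 ZF=1 PC=3
Step 4: PC=3 exec 'MUL B, D'. After: A=7 B=0 C=0 D=0 ZF=1 PC=4
Step 5: PC=4 exec 'ADD A, B'. After: A=7 B=0 C=0 D=0 ZF=0 PC=5
Step 6: PC=5 exec 'ADD B, 3'. After: A=7 B=3 C=0 D=0 ZF=0 PC=6
Step 7: PC=6 exec 'MOV A, 5'. After: A=5 B=3 C=0 D=0 ZF=0 PC=7
Step 8: PC=7 exec 'ADD B, A'. After: A=5 B=8 C=0 D=0 ZF=0 PC=8
Step 9: PC=8 exec 'SUB D, 2'. After: A=5 B=8 C=0 D=-2 ZF=0 PC=9
Step 10: PC=9 exec 'MOV A, 8'. After: A=8 B=8 C=0 D=-2 ZF=0 PC=10
Step 11: PC=10 exec 'MOV B, C'. After: A=8 B=0 C=0 D=-2 ZF=0 PC=11
First time PC=11: D=-2

-2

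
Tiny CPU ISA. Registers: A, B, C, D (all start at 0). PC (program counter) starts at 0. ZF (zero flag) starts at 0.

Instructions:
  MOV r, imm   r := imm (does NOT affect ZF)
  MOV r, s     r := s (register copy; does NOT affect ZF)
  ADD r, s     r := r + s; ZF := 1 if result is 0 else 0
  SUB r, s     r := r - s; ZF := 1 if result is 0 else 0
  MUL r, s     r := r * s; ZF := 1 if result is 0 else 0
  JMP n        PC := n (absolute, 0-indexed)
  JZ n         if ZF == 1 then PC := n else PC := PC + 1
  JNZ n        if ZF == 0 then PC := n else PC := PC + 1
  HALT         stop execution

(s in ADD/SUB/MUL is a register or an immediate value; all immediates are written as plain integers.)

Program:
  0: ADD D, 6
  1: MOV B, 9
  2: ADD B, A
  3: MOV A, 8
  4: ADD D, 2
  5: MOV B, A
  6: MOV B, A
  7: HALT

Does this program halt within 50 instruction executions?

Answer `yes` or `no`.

Step 1: PC=0 exec 'ADD D, 6'. After: A=0 B=0 C=0 D=6 ZF=0 PC=1
Step 2: PC=1 exec 'MOV B, 9'. After: A=0 B=9 C=0 D=6 ZF=0 PC=2
Step 3: PC=2 exec 'ADD B, A'. After: A=0 B=9 C=0 D=6 ZF=0 PC=3
Step 4: PC=3 exec 'MOV A, 8'. After: A=8 B=9 C=0 D=6 ZF=0 PC=4
Step 5: PC=4 exec 'ADD D, 2'. After: A=8 B=9 C=0 D=8 ZF=0 PC=5
Step 6: PC=5 exec 'MOV B, A'. After: A=8 B=8 C=0 D=8 ZF=0 PC=6
Step 7: PC=6 exec 'MOV B, A'. After: A=8 B=8 C=0 D=8 ZF=0 PC=7
Step 8: PC=7 exec 'HALT'. After: A=8 B=8 C=0 D=8 ZF=0 PC=7 HALTED

Answer: yes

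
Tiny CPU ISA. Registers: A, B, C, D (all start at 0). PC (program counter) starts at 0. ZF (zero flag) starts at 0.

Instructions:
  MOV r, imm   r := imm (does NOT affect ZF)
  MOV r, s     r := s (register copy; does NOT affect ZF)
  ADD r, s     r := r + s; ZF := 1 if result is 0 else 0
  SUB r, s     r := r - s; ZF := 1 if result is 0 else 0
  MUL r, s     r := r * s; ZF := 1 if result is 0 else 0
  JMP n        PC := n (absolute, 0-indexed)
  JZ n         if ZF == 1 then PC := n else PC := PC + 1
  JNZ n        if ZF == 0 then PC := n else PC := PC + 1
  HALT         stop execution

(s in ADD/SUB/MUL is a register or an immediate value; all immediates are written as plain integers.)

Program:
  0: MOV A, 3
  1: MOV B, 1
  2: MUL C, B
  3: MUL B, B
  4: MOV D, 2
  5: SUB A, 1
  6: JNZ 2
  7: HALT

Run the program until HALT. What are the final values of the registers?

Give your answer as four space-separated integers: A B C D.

Answer: 0 1 0 2

Derivation:
Step 1: PC=0 exec 'MOV A, 3'. After: A=3 B=0 C=0 D=0 ZF=0 PC=1
Step 2: PC=1 exec 'MOV B, 1'. After: A=3 B=1 C=0 D=0 ZF=0 PC=2
Step 3: PC=2 exec 'MUL C, B'. After: A=3 B=1 C=0 D=0 ZF=1 PC=3
Step 4: PC=3 exec 'MUL B, B'. After: A=3 B=1 C=0 D=0 ZF=0 PC=4
Step 5: PC=4 exec 'MOV D, 2'. After: A=3 B=1 C=0 D=2 ZF=0 PC=5
Step 6: PC=5 exec 'SUB A, 1'. After: A=2 B=1 C=0 D=2 ZF=0 PC=6
Step 7: PC=6 exec 'JNZ 2'. After: A=2 B=1 C=0 D=2 ZF=0 PC=2
Step 8: PC=2 exec 'MUL C, B'. After: A=2 B=1 C=0 D=2 ZF=1 PC=3
Step 9: PC=3 exec 'MUL B, B'. After: A=2 B=1 C=0 D=2 ZF=0 PC=4
Step 10: PC=4 exec 'MOV D, 2'. After: A=2 B=1 C=0 D=2 ZF=0 PC=5
Step 11: PC=5 exec 'SUB A, 1'. After: A=1 B=1 C=0 D=2 ZF=0 PC=6
Step 12: PC=6 exec 'JNZ 2'. After: A=1 B=1 C=0 D=2 ZF=0 PC=2
Step 13: PC=2 exec 'MUL C, B'. After: A=1 B=1 C=0 D=2 ZF=1 PC=3
Step 14: PC=3 exec 'MUL B, B'. After: A=1 B=1 C=0 D=2 ZF=0 PC=4
Step 15: PC=4 exec 'MOV D, 2'. After: A=1 B=1 C=0 D=2 ZF=0 PC=5
Step 16: PC=5 exec 'SUB A, 1'. After: A=0 B=1 C=0 D=2 ZF=1 PC=6
Step 17: PC=6 exec 'JNZ 2'. After: A=0 B=1 C=0 D=2 ZF=1 PC=7
Step 18: PC=7 exec 'HALT'. After: A=0 B=1 C=0 D=2 ZF=1 PC=7 HALTED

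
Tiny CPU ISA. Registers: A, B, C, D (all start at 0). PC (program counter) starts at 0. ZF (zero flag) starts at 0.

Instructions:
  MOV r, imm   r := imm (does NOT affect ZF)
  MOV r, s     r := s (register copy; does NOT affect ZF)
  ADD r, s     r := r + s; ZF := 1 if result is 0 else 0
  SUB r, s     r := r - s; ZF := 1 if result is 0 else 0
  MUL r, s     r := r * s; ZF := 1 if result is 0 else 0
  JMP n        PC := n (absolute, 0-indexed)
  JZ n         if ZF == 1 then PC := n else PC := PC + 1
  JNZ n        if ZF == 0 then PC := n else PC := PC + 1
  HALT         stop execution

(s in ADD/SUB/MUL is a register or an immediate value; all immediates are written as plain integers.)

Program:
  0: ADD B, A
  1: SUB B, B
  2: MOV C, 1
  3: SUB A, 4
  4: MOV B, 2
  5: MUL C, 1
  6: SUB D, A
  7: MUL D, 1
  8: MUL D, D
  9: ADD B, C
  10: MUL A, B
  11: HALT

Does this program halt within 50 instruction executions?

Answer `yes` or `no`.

Answer: yes

Derivation:
Step 1: PC=0 exec 'ADD B, A'. After: A=0 B=0 C=0 D=0 ZF=1 PC=1
Step 2: PC=1 exec 'SUB B, B'. After: A=0 B=0 C=0 D=0 ZF=1 PC=2
Step 3: PC=2 exec 'MOV C, 1'. After: A=0 B=0 C=1 D=0 ZF=1 PC=3
Step 4: PC=3 exec 'SUB A, 4'. After: A=-4 B=0 C=1 D=0 ZF=0 PC=4
Step 5: PC=4 exec 'MOV B, 2'. After: A=-4 B=2 C=1 D=0 ZF=0 PC=5
Step 6: PC=5 exec 'MUL C, 1'. After: A=-4 B=2 C=1 D=0 ZF=0 PC=6
Step 7: PC=6 exec 'SUB D, A'. After: A=-4 B=2 C=1 D=4 ZF=0 PC=7
Step 8: PC=7 exec 'MUL D, 1'. After: A=-4 B=2 C=1 D=4 ZF=0 PC=8
Step 9: PC=8 exec 'MUL D, D'. After: A=-4 B=2 C=1 D=16 ZF=0 PC=9
Step 10: PC=9 exec 'ADD B, C'. After: A=-4 B=3 C=1 D=16 ZF=0 PC=10
Step 11: PC=10 exec 'MUL A, B'. After: A=-12 B=3 C=1 D=16 ZF=0 PC=11
Step 12: PC=11 exec 'HALT'. After: A=-12 B=3 C=1 D=16 ZF=0 PC=11 HALTED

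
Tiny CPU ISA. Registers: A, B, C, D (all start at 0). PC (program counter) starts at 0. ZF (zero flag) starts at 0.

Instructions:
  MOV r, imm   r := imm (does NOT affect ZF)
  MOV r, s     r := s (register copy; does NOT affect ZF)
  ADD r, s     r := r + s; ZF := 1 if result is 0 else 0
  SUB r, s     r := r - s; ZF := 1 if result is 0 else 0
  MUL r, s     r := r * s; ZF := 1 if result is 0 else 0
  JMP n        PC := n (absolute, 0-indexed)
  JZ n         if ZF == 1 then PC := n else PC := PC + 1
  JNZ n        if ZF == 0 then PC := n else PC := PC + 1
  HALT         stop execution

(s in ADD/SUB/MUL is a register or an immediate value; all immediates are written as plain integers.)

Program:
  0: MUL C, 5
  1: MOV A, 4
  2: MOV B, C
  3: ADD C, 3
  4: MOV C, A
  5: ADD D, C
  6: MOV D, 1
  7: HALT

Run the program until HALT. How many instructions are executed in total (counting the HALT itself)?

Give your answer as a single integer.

Step 1: PC=0 exec 'MUL C, 5'. After: A=0 B=0 C=0 D=0 ZF=1 PC=1
Step 2: PC=1 exec 'MOV A, 4'. After: A=4 B=0 C=0 D=0 ZF=1 PC=2
Step 3: PC=2 exec 'MOV B, C'. After: A=4 B=0 C=0 D=0 ZF=1 PC=3
Step 4: PC=3 exec 'ADD C, 3'. After: A=4 B=0 C=3 D=0 ZF=0 PC=4
Step 5: PC=4 exec 'MOV C, A'. After: A=4 B=0 C=4 D=0 ZF=0 PC=5
Step 6: PC=5 exec 'ADD D, C'. After: A=4 B=0 C=4 D=4 ZF=0 PC=6
Step 7: PC=6 exec 'MOV D, 1'. After: A=4 B=0 C=4 D=1 ZF=0 PC=7
Step 8: PC=7 exec 'HALT'. After: A=4 B=0 C=4 D=1 ZF=0 PC=7 HALTED
Total instructions executed: 8

Answer: 8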